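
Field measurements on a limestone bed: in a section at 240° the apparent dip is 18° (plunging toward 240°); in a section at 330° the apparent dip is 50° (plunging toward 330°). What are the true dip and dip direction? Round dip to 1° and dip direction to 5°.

true dip 51°, dip direction 315°

Represent each trace as a vector plunging at its apparent dip toward its trend (east-north-up frame): v₁ = (-0.824, -0.476, -0.309), v₂ = (-0.321, 0.557, -0.766).
n = v₁ × v₂ = (-0.536, 0.532, 0.611) (taken with n_z > 0).
True dip = arccos(n_z / |n|) = arccos(0.6292) = 51.0°.
Dip direction = atan2(-0.536, 0.532) = 315° (azimuth of n's horizontal projection).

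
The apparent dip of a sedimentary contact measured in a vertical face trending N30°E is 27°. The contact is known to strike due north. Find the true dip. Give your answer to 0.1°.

β = acute angle between strike due north and section N30°E = 30°.
tan δ = tan α / sin β = tan 27° / sin 30° = 0.5095 / 0.5000 = 1.0191
true dip = arctan 1.0191 = 45.54°

45.5°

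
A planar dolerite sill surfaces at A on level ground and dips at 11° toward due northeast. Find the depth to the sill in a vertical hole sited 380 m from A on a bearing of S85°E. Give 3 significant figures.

The hole lies 50° from the dip direction, so the down-dip offset is 380 × cos 50° = 244.26 m.
Depth = down-dip offset × tan(dip) = 244.26 × tan 11° = 244.26 × 0.1944
Depth = 47.48 m

47.5 m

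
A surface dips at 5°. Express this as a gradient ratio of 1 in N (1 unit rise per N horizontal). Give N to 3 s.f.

1 : N means tan θ = 1/N, so N = 1/tan 5° = 1/0.0875

1 in 11.4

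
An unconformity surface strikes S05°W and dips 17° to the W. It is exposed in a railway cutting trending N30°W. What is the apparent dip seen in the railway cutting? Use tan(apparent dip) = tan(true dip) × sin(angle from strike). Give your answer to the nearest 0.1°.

The strike is S05°W and the section trends N30°W; the acute angle between them is β = 35°.
tan α = tan 17° × sin 35° = 0.3057 × 0.5736 = 0.1754
α = arctan(0.1754) = 9.95°

9.9°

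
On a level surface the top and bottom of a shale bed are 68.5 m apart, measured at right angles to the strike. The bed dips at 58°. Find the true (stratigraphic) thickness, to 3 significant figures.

58.1 m

True thickness t = w · sin(dip) = 68.5 × sin 58°
t = 68.5 × 0.8480 = 58.091 m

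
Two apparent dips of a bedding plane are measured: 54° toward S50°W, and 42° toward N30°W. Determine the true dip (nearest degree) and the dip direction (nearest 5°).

The two traces are lines in the plane: v₁ = (sin 230°·cos 54°, cos 230°·cos 54°, −sin 54°), v₂ = (sin 330°·cos 42°, cos 330°·cos 42°, −sin 42°).
n = v₁ × v₂ = (-0.773, 0.001, 0.430) (taken with n_z > 0).
tan δ = √(n_x²+n_y²)/n_z = 0.773/0.430, so δ = 60.9°.
Dip direction = azimuth of (n_x, n_y) = atan2(-0.773, 0.001) = 270°.

true dip 61°, dip direction 270°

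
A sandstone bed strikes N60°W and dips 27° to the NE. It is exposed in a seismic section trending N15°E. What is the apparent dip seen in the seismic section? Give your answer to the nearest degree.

The strike is N60°W and the section trends N15°E; the acute angle between them is β = 75°.
tan α = tan 27° × sin 75° = 0.5095 × 0.9659 = 0.4922
α = arctan(0.4922) = 26.20°

26°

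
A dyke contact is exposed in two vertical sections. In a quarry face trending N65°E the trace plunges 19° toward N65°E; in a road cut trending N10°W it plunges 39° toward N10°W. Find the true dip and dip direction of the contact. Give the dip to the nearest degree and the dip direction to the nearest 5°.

true dip 39°, dip direction 000°

Each apparent-dip line lies in the plane. As unit vectors (x east, y north, z up), v₁ plunges 19°→N65°E and v₂ plunges 39°→N10°W.
n = v₁ × v₂ = (-0.002, 0.583, 0.710) (taken with n_z > 0).
Dip δ = arctan(|n_h|/n_z) = arctan(0.583/0.710) = 39.4°.
Dip direction = azimuth of (n_x, n_y) = atan2(-0.002, 0.583) = 360°.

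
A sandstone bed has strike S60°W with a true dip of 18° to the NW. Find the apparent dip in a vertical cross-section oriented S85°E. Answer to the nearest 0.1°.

Angle between strike (S60°W) and section (S85°E): β = 35°.
tan(apparent dip) = tan 18° · sin 35° = 0.1864
α = arctan(0.1864) = 10.56°

10.6°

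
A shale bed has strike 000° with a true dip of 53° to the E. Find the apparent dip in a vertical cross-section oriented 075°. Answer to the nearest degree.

The strike is 000° and the section trends 075°; the acute angle between them is β = 75°.
tan α = tan 53° × sin 75° = 1.3270 × 0.9659 = 1.2818
α = arctan(1.2818) = 52.04°

52°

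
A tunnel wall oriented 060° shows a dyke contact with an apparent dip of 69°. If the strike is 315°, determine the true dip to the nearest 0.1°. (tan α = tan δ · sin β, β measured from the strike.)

69.7°

β = acute angle between strike 315° and section 060° = 75°.
tan δ = tan α / sin β = tan 69° / sin 75° = 2.6051 / 0.9659 = 2.6970
δ = arctan(2.6970) = 69.66°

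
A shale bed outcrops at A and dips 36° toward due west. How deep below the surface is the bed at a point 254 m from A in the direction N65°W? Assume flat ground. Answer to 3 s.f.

167 m

The hole lies 25° from the dip direction, so the down-dip offset is 254 × cos 25° = 230.20 m.
Depth = down-dip offset × tan(dip) = 230.20 × tan 36° = 230.20 × 0.7265
Depth = 167.25 m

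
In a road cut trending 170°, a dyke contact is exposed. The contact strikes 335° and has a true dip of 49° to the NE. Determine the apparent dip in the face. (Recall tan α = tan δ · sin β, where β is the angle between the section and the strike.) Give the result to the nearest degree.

Angle between strike (335°) and section (170°): β = 15°.
tan(apparent dip) = tan 49° · sin 15° = 0.2977
apparent dip = arctan 0.2977 = 16.58°

17°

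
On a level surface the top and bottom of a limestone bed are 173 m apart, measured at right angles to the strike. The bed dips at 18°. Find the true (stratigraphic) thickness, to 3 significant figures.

53.5 m

True thickness t = w · sin(dip) = 173 × sin 18°
t = 173 × 0.3090 = 53.460 m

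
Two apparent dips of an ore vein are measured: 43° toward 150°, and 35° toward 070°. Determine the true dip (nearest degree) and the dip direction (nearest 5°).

The two traces are lines in the plane: v₁ = (sin 150°·cos 43°, cos 150°·cos 43°, −sin 43°), v₂ = (sin 70°·cos 35°, cos 70°·cos 35°, −sin 35°).
n = v₁ × v₂ = (0.554, -0.315, 0.590) (taken with n_z > 0).
Dip δ = arctan(|n_h|/n_z) = arctan(0.638/0.590) = 47.2°.
Dip direction = azimuth of (n_x, n_y) = atan2(0.554, -0.315) = 120°.

true dip 47°, dip direction 120°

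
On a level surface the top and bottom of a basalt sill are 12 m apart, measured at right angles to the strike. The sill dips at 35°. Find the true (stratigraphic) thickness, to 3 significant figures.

6.88 m

True thickness t = w · sin(dip) = 12 × sin 35°
t = 12 × 0.5736 = 6.883 m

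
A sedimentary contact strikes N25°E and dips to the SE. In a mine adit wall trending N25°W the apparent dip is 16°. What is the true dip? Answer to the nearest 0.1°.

The section is 50° from the strike.
tan(true dip) = tan 16° / sin 50° = 0.3743
δ = arctan(0.3743) = 20.52°

20.5°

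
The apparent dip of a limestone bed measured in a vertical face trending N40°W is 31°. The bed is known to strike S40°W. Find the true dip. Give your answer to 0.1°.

31.4°

The section is 80° from the strike.
tan δ = tan α / sin β = tan 31° / sin 80° = 0.6009 / 0.9848 = 0.6101
δ = arctan(0.6101) = 31.39°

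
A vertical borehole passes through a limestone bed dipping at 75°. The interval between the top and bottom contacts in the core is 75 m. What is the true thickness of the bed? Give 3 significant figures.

True thickness t = h · cos(dip) = 75 × cos 75°
t = 75 × 0.2588 = 19.411 m

19.4 m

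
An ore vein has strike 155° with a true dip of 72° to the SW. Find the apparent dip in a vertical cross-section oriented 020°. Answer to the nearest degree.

The section lies 45° from the strike.
tan α = tan 72° × sin 45° = 3.0777 × 0.7071 = 2.1763
apparent dip = arctan 2.1763 = 65.32°

65°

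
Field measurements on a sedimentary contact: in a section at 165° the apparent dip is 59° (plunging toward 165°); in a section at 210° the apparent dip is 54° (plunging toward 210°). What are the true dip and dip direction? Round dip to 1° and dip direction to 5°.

Represent each trace as a vector plunging at its apparent dip toward its trend (east-north-up frame): v₁ = (0.133, -0.497, -0.857), v₂ = (-0.294, -0.509, -0.809).
Cross product v₁ × v₂ gives the pole to the plane: n ∝ (0.034, -0.360, 0.214).
True dip = arccos(n_z / |n|) = arccos(0.5097) = 59.4°.
The horizontal component of n points toward azimuth atan2(n_x, n_y) = 175°, the dip direction.

true dip 59°, dip direction 175°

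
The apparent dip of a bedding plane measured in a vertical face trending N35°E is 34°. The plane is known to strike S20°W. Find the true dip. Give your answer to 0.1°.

β = acute angle between strike S20°W and section N35°E = 15°.
tan δ = tan α / sin β = tan 34° / sin 15° = 0.6745 / 0.2588 = 2.6061
true dip = arctan 2.6061 = 69.01°

69.0°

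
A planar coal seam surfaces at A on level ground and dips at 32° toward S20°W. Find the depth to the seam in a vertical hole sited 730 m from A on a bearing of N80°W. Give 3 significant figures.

The hole lies 80° from the dip direction, so the down-dip offset is 730 × cos 80° = 126.76 m.
Depth = down-dip offset × tan(dip) = 126.76 × tan 32° = 126.76 × 0.6249
Depth = 79.21 m

79.2 m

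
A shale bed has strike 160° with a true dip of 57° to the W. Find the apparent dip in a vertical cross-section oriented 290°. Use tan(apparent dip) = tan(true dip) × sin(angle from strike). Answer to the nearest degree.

The strike is 160° and the section trends 290°; the acute angle between them is β = 50°.
tan(apparent dip) = tan 57° · sin 50° = 1.1796
α = arctan(1.1796) = 49.71°

50°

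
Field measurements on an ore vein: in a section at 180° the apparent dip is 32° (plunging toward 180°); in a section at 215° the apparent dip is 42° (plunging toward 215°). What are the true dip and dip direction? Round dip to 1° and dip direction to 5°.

true dip 43°, dip direction 225°

Each apparent-dip line lies in the plane. As unit vectors (x east, y north, z up), v₁ plunges 32°→180° and v₂ plunges 42°→215°.
Cross product v₁ × v₂ gives the pole to the plane: n ∝ (-0.245, -0.226, 0.361).
True dip = arccos(n_z / |n|) = arccos(0.7353) = 42.7°.
The horizontal component of n points toward azimuth atan2(n_x, n_y) = 227°, the dip direction.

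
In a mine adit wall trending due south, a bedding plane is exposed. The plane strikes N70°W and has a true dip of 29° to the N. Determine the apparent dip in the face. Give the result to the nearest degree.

28°

Angle between strike (N70°W) and section (due south): β = 70°.
tan(apparent dip) = tan 29° · sin 70° = 0.5209
apparent dip = arctan 0.5209 = 27.51°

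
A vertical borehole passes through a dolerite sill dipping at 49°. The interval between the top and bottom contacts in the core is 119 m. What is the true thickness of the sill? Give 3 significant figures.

True thickness t = h · cos(dip) = 119 × cos 49°
t = 119 × 0.6561 = 78.071 m

78.1 m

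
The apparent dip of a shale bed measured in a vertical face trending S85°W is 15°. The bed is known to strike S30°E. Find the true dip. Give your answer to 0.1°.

16.5°

The section is 65° from the strike.
tan(true dip) = tan 15° / sin 65° = 0.2956
true dip = arctan 0.2956 = 16.47°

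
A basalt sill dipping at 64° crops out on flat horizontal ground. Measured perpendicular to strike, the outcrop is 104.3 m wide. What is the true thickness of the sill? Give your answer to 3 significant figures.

93.7 m

True thickness t = w · sin(dip) = 104.3 × sin 64°
t = 104.3 × 0.8988 = 93.744 m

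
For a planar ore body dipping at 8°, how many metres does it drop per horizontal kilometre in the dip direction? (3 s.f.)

141 m

drop per km = 1000 × tan 8° = 1000 × 0.1405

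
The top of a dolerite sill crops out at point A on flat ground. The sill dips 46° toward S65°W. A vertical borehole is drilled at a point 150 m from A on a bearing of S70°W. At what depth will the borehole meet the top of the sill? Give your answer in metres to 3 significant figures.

The hole lies 5° from the dip direction, so the down-dip offset is 150 × cos 5° = 149.43 m.
Depth = down-dip offset × tan(dip) = 149.43 × tan 46° = 149.43 × 1.0355
Depth = 154.74 m

155 m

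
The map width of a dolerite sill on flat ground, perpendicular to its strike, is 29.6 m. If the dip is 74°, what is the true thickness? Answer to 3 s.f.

True thickness t = w · sin(dip) = 29.6 × sin 74°
t = 29.6 × 0.9613 = 28.453 m

28.5 m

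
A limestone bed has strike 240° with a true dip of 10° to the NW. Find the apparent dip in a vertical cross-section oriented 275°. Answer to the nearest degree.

Angle between strike (240°) and section (275°): β = 35°.
tan(apparent dip) = tan 10° · sin 35° = 0.1011
α = arctan(0.1011) = 5.78°

6°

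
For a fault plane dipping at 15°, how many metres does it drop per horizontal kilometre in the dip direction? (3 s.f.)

268 m

drop per km = 1000 × tan 15° = 1000 × 0.2679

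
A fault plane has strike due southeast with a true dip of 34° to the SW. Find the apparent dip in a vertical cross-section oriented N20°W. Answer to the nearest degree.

The strike is due southeast and the section trends N20°W; the acute angle between them is β = 25°.
tan(apparent dip) = tan 34° · sin 25° = 0.2851
apparent dip = arctan 0.2851 = 15.91°

16°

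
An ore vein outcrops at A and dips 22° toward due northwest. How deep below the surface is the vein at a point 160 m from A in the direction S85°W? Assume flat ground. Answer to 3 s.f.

41.6 m

The hole lies 50° from the dip direction, so the down-dip offset is 160 × cos 50° = 102.85 m.
Depth = down-dip offset × tan(dip) = 102.85 × tan 22° = 102.85 × 0.4040
Depth = 41.55 m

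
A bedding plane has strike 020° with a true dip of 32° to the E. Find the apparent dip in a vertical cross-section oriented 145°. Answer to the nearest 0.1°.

27.1°

Angle between strike (020°) and section (145°): β = 55°.
tan(apparent dip) = tan 32° · sin 55° = 0.5119
apparent dip = arctan 0.5119 = 27.11°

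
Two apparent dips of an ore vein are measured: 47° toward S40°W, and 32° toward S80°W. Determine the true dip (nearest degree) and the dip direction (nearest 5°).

The two traces are lines in the plane: v₁ = (sin 220°·cos 47°, cos 220°·cos 47°, −sin 47°), v₂ = (sin 260°·cos 32°, cos 260°·cos 32°, −sin 32°).
The plane normal is n = v₁ × v₂ ∝ (-0.169, -0.378, 0.372).
tan δ = √(n_x²+n_y²)/n_z = 0.415/0.372, so δ = 48.1°.
Dip direction = atan2(-0.169, -0.378) = 204° (azimuth of n's horizontal projection).

true dip 48°, dip direction 205°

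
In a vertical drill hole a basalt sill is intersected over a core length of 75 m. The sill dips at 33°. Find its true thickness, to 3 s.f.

62.9 m

True thickness t = h · cos(dip) = 75 × cos 33°
t = 75 × 0.8387 = 62.900 m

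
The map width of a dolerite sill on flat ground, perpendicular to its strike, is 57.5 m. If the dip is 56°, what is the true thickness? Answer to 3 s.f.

True thickness t = w · sin(dip) = 57.5 × sin 56°
t = 57.5 × 0.8290 = 47.670 m

47.7 m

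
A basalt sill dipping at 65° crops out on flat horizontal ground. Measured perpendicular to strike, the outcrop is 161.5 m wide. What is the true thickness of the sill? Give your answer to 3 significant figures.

True thickness t = w · sin(dip) = 161.5 × sin 65°
t = 161.5 × 0.9063 = 146.369 m

146 m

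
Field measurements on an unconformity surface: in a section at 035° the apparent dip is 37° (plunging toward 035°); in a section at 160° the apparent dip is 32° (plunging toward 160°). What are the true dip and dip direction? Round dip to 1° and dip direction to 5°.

The two traces are lines in the plane: v₁ = (sin 35°·cos 37°, cos 35°·cos 37°, −sin 37°), v₂ = (sin 160°·cos 32°, cos 160°·cos 32°, −sin 32°).
The plane normal is n = v₁ × v₂ ∝ (0.826, -0.068, 0.555).
True dip = arccos(n_z / |n|) = arccos(0.5561) = 56.2°.
The horizontal component of n points toward azimuth atan2(n_x, n_y) = 95°, the dip direction.

true dip 56°, dip direction 095°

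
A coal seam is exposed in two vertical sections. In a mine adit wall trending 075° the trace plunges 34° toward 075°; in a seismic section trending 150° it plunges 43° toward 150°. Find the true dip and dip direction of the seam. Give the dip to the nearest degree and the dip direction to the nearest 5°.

true dip 46°, dip direction 125°

Represent each trace as a vector plunging at its apparent dip toward its trend (east-north-up frame): v₁ = (0.801, 0.215, -0.559), v₂ = (0.366, -0.633, -0.682).
Cross product v₁ × v₂ gives the pole to the plane: n ∝ (0.501, -0.342, 0.586).
Dip δ = arctan(|n_h|/n_z) = arctan(0.606/0.586) = 46.0°.
Dip direction = atan2(0.501, -0.342) = 124° (azimuth of n's horizontal projection).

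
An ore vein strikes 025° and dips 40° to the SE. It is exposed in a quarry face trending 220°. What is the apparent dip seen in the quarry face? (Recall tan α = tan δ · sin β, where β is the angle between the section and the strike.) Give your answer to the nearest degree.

The section lies 15° from the strike.
tan(apparent dip) = tan 40° · sin 15° = 0.2172
α = arctan(0.2172) = 12.25°

12°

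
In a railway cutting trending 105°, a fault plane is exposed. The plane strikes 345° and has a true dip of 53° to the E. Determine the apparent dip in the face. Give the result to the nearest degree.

49°

The section lies 60° from the strike.
tan(apparent dip) = tan 53° · sin 60° = 1.1493
apparent dip = arctan 1.1493 = 48.97°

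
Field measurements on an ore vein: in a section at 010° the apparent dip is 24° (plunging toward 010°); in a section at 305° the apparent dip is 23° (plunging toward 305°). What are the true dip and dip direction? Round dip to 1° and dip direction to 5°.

Represent each trace as a vector plunging at its apparent dip toward its trend (east-north-up frame): v₁ = (0.159, 0.900, -0.407), v₂ = (-0.754, 0.528, -0.391).
n = v₁ × v₂ = (-0.137, 0.369, 0.762) (taken with n_z > 0).
True dip = arccos(n_z / |n|) = arccos(0.8887) = 27.3°.
The horizontal component of n points toward azimuth atan2(n_x, n_y) = 340°, the dip direction.

true dip 27°, dip direction 340°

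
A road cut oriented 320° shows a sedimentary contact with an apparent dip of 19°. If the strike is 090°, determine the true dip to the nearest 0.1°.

24.2°

β = acute angle between strike 090° and section 320° = 50°.
tan δ = tan α / sin β = tan 19° / sin 50° = 0.3443 / 0.7660 = 0.4495
true dip = arctan 0.4495 = 24.20°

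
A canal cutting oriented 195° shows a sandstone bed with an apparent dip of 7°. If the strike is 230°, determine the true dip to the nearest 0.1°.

β = acute angle between strike 230° and section 195° = 35°.
tan(true dip) = tan 7° / sin 35° = 0.2141
true dip = arctan 0.2141 = 12.08°

12.1°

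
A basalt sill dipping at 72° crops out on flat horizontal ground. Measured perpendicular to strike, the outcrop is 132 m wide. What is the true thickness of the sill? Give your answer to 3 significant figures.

126 m

True thickness t = w · sin(dip) = 132 × sin 72°
t = 132 × 0.9511 = 125.539 m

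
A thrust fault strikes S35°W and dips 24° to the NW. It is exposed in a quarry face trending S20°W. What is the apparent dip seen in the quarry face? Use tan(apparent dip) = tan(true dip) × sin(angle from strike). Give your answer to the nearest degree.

The section lies 15° from the strike.
tan(apparent dip) = tan 24° · sin 15° = 0.1152
apparent dip = arctan 0.1152 = 6.57°

7°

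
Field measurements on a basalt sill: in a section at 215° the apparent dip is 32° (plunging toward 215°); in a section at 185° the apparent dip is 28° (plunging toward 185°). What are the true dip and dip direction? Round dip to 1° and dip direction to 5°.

Represent each trace as a vector plunging at its apparent dip toward its trend (east-north-up frame): v₁ = (-0.486, -0.695, -0.530), v₂ = (-0.077, -0.880, -0.469).
Cross product v₁ × v₂ gives the pole to the plane: n ∝ (-0.140, -0.188, 0.374).
tan δ = √(n_x²+n_y²)/n_z = 0.234/0.374, so δ = 32.0°.
Dip direction = azimuth of (n_x, n_y) = atan2(-0.140, -0.188) = 217°.

true dip 32°, dip direction 215°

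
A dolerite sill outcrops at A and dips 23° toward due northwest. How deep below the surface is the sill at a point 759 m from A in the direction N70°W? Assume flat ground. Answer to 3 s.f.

The hole lies 25° from the dip direction, so the down-dip offset is 759 × cos 25° = 687.89 m.
Depth = down-dip offset × tan(dip) = 687.89 × tan 23° = 687.89 × 0.4245
Depth = 291.99 m

292 m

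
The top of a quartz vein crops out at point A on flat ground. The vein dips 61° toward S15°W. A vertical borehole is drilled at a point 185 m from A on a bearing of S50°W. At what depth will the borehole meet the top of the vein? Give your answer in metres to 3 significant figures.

The hole lies 35° from the dip direction, so the down-dip offset is 185 × cos 35° = 151.54 m.
Depth = down-dip offset × tan(dip) = 151.54 × tan 61° = 151.54 × 1.8040
Depth = 273.39 m

273 m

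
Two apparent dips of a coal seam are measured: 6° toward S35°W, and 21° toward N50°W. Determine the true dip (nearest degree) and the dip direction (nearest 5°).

true dip 22°, dip direction 290°

The two traces are lines in the plane: v₁ = (sin 215°·cos 6°, cos 215°·cos 6°, −sin 6°), v₂ = (sin 310°·cos 21°, cos 310°·cos 21°, −sin 21°).
Cross product v₁ × v₂ gives the pole to the plane: n ∝ (-0.355, 0.130, 0.925).
Dip δ = arctan(|n_h|/n_z) = arctan(0.378/0.925) = 22.2°.
The horizontal component of n points toward azimuth atan2(n_x, n_y) = 290°, the dip direction.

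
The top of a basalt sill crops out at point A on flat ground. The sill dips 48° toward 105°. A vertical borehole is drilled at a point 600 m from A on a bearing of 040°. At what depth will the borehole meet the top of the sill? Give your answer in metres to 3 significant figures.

282 m

The hole lies 65° from the dip direction, so the down-dip offset is 600 × cos 65° = 253.57 m.
Depth = down-dip offset × tan(dip) = 253.57 × tan 48° = 253.57 × 1.1106
Depth = 281.62 m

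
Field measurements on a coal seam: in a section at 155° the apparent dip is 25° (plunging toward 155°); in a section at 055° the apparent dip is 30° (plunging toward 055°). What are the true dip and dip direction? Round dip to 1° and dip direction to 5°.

The two traces are lines in the plane: v₁ = (sin 155°·cos 25°, cos 155°·cos 25°, −sin 25°), v₂ = (sin 55°·cos 30°, cos 55°·cos 30°, −sin 30°).
n = v₁ × v₂ = (0.621, -0.108, 0.773) (taken with n_z > 0).
Dip δ = arctan(|n_h|/n_z) = arctan(0.630/0.773) = 39.2°.
Dip direction = atan2(0.621, -0.108) = 100° (azimuth of n's horizontal projection).

true dip 39°, dip direction 100°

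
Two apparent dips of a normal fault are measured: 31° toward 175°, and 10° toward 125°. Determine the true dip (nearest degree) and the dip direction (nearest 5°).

true dip 33°, dip direction 200°

Each apparent-dip line lies in the plane. As unit vectors (x east, y north, z up), v₁ plunges 31°→175° and v₂ plunges 10°→125°.
Cross product v₁ × v₂ gives the pole to the plane: n ∝ (-0.143, -0.403, 0.647).
True dip = arccos(n_z / |n|) = arccos(0.8345) = 33.4°.
Dip direction = atan2(-0.143, -0.403) = 200° (azimuth of n's horizontal projection).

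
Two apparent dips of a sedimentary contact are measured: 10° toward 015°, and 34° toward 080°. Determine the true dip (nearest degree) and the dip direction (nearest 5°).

true dip 34°, dip direction 090°

Each apparent-dip line lies in the plane. As unit vectors (x east, y north, z up), v₁ plunges 10°→015° and v₂ plunges 34°→080°.
n = v₁ × v₂ = (0.507, -0.001, 0.740) (taken with n_z > 0).
Dip δ = arctan(|n_h|/n_z) = arctan(0.507/0.740) = 34.4°.
Dip direction = atan2(0.507, -0.001) = 90° (azimuth of n's horizontal projection).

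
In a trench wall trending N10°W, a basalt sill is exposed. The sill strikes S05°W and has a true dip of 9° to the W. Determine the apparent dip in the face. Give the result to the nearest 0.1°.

The section lies 15° from the strike.
tan(apparent dip) = tan 9° · sin 15° = 0.0410
apparent dip = arctan 0.0410 = 2.35°

2.3°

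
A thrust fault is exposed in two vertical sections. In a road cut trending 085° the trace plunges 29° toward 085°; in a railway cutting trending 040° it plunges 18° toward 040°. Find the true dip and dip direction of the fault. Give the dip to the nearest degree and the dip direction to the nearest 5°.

true dip 29°, dip direction 095°

Represent each trace as a vector plunging at its apparent dip toward its trend (east-north-up frame): v₁ = (0.871, 0.076, -0.485), v₂ = (0.611, 0.729, -0.309).
The plane normal is n = v₁ × v₂ ∝ (0.330, -0.027, 0.588).
True dip = arccos(n_z / |n|) = arccos(0.8716) = 29.4°.
Dip direction = azimuth of (n_x, n_y) = atan2(0.330, -0.027) = 95°.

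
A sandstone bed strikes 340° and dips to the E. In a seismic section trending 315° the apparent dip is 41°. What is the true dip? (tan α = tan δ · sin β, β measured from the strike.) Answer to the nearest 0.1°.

64.1°

β = acute angle between strike 340° and section 315° = 25°.
tan(true dip) = tan 41° / sin 25° = 2.0569
δ = arctan(2.0569) = 64.07°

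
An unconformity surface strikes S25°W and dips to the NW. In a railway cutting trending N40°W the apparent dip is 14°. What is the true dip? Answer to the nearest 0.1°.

The section is 65° from the strike.
tan(true dip) = tan 14° / sin 65° = 0.2751
δ = arctan(0.2751) = 15.38°

15.4°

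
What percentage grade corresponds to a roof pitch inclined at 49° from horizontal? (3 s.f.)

grade % = 100 × tan 49° = 100 × 1.1504

115%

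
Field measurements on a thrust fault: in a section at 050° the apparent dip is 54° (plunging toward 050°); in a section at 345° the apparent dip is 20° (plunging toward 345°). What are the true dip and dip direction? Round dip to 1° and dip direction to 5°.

true dip 54°, dip direction 060°

Each apparent-dip line lies in the plane. As unit vectors (x east, y north, z up), v₁ plunges 54°→050° and v₂ plunges 20°→345°.
Cross product v₁ × v₂ gives the pole to the plane: n ∝ (0.605, 0.351, 0.501).
tan δ = √(n_x²+n_y²)/n_z = 0.699/0.501, so δ = 54.4°.
The horizontal component of n points toward azimuth atan2(n_x, n_y) = 60°, the dip direction.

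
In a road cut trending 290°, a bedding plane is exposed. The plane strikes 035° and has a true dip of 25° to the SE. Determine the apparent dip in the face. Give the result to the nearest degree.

24°

The strike is 035° and the section trends 290°; the acute angle between them is β = 75°.
tan(apparent dip) = tan 25° · sin 75° = 0.4504
α = arctan(0.4504) = 24.25°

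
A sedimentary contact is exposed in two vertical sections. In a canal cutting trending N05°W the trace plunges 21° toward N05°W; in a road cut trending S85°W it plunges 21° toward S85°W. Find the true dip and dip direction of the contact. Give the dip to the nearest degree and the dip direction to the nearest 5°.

The two traces are lines in the plane: v₁ = (sin 355°·cos 21°, cos 355°·cos 21°, −sin 21°), v₂ = (sin 265°·cos 21°, cos 265°·cos 21°, −sin 21°).
Cross product v₁ × v₂ gives the pole to the plane: n ∝ (-0.362, 0.304, 0.872).
Dip δ = arctan(|n_h|/n_z) = arctan(0.473/0.872) = 28.5°.
Dip direction = azimuth of (n_x, n_y) = atan2(-0.362, 0.304) = 310°.

true dip 28°, dip direction 310°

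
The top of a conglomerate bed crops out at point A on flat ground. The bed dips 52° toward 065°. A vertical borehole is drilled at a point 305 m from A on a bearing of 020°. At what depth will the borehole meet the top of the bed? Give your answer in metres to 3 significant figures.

276 m

The hole lies 45° from the dip direction, so the down-dip offset is 305 × cos 45° = 215.67 m.
Depth = down-dip offset × tan(dip) = 215.67 × tan 52° = 215.67 × 1.2799
Depth = 276.04 m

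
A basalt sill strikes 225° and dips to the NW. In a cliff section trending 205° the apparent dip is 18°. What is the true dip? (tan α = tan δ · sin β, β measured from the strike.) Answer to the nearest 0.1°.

43.5°

The section is 20° from the strike.
tan(true dip) = tan 18° / sin 20° = 0.9500
δ = arctan(0.9500) = 43.53°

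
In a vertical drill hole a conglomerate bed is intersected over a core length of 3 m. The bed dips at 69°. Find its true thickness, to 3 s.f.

True thickness t = h · cos(dip) = 3 × cos 69°
t = 3 × 0.3584 = 1.075 m

1.08 m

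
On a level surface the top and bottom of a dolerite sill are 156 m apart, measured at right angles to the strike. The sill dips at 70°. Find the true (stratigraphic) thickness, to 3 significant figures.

147 m

True thickness t = w · sin(dip) = 156 × sin 70°
t = 156 × 0.9397 = 146.592 m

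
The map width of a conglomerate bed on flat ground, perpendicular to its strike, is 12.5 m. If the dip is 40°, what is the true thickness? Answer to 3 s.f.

8.03 m

True thickness t = w · sin(dip) = 12.5 × sin 40°
t = 12.5 × 0.6428 = 8.035 m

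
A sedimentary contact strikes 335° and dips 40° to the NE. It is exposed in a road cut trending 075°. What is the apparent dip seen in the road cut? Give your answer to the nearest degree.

The section lies 80° from the strike.
tan α = tan 40° × sin 80° = 0.8391 × 0.9848 = 0.8264
α = arctan(0.8264) = 39.57°

40°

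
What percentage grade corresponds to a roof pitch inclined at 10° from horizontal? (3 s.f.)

grade % = 100 × tan 10° = 100 × 0.1763

17.6%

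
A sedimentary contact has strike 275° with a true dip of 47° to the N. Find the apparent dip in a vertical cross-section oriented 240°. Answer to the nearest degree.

32°

The section lies 35° from the strike.
tan(apparent dip) = tan 47° · sin 35° = 0.6151
apparent dip = arctan 0.6151 = 31.60°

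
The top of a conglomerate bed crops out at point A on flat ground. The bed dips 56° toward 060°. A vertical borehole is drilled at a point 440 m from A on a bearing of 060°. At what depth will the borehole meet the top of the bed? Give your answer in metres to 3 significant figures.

The hole is directly down-dip from the outcrop, so the down-dip offset is 440 m.
Depth = down-dip offset × tan(dip) = 440.00 × tan 56° = 440.00 × 1.4826
Depth = 652.33 m

652 m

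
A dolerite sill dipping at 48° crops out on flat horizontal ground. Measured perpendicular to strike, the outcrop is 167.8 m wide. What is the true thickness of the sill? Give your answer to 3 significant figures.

True thickness t = w · sin(dip) = 167.8 × sin 48°
t = 167.8 × 0.7431 = 124.700 m

125 m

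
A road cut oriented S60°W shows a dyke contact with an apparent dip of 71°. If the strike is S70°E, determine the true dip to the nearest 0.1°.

β = acute angle between strike S70°E and section S60°W = 50°.
tan(true dip) = tan 71° / sin 50° = 3.7912
δ = arctan(3.7912) = 75.22°

75.2°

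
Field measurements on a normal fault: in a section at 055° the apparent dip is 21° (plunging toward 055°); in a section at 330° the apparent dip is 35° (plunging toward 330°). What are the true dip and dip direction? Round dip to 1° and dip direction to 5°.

Each apparent-dip line lies in the plane. As unit vectors (x east, y north, z up), v₁ plunges 21°→055° and v₂ plunges 35°→330°.
The plane normal is n = v₁ × v₂ ∝ (-0.053, 0.585, 0.762).
tan δ = √(n_x²+n_y²)/n_z = 0.588/0.762, so δ = 37.7°.
Dip direction = atan2(-0.053, 0.585) = 355° (azimuth of n's horizontal projection).

true dip 38°, dip direction 355°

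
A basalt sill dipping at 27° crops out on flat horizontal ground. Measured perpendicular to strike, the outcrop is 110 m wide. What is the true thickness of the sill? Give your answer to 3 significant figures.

49.9 m

True thickness t = w · sin(dip) = 110 × sin 27°
t = 110 × 0.4540 = 49.939 m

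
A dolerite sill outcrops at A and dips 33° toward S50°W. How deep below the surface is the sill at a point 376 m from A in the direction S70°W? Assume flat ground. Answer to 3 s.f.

The hole lies 20° from the dip direction, so the down-dip offset is 376 × cos 20° = 353.32 m.
Depth = down-dip offset × tan(dip) = 353.32 × tan 33° = 353.32 × 0.6494
Depth = 229.45 m

229 m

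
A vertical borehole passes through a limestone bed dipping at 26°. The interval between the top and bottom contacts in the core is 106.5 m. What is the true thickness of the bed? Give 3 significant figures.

True thickness t = h · cos(dip) = 106.5 × cos 26°
t = 106.5 × 0.8988 = 95.722 m

95.7 m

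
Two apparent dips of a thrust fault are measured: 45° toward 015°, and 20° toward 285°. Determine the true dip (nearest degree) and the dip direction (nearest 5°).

Represent each trace as a vector plunging at its apparent dip toward its trend (east-north-up frame): v₁ = (0.183, 0.683, -0.707), v₂ = (-0.908, 0.243, -0.342).
n = v₁ × v₂ = (-0.062, 0.704, 0.664) (taken with n_z > 0).
True dip = arccos(n_z / |n|) = arccos(0.6848) = 46.8°.
Dip direction = azimuth of (n_x, n_y) = atan2(-0.062, 0.704) = 355°.

true dip 47°, dip direction 355°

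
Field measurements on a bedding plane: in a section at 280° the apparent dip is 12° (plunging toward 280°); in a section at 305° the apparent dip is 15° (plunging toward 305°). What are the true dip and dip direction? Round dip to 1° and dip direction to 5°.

Each apparent-dip line lies in the plane. As unit vectors (x east, y north, z up), v₁ plunges 12°→280° and v₂ plunges 15°→305°.
Cross product v₁ × v₂ gives the pole to the plane: n ∝ (-0.071, 0.085, 0.399).
Dip δ = arctan(|n_h|/n_z) = arctan(0.111/0.399) = 15.5°.
The horizontal component of n points toward azimuth atan2(n_x, n_y) = 320°, the dip direction.

true dip 16°, dip direction 320°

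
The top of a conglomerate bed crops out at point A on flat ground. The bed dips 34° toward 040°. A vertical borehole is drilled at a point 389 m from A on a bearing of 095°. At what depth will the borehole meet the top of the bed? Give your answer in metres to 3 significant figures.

150 m

The hole lies 55° from the dip direction, so the down-dip offset is 389 × cos 55° = 223.12 m.
Depth = down-dip offset × tan(dip) = 223.12 × tan 34° = 223.12 × 0.6745
Depth = 150.50 m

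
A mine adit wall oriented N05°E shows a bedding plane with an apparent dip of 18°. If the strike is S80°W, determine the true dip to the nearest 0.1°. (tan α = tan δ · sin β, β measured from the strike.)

18.6°

The section is 75° from the strike.
tan(true dip) = tan 18° / sin 75° = 0.3364
δ = arctan(0.3364) = 18.59°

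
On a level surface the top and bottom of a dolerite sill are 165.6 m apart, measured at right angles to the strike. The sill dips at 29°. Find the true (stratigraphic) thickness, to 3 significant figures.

True thickness t = w · sin(dip) = 165.6 × sin 29°
t = 165.6 × 0.4848 = 80.284 m

80.3 m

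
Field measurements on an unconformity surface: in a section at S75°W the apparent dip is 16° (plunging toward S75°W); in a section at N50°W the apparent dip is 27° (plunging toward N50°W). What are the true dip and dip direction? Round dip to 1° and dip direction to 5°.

Each apparent-dip line lies in the plane. As unit vectors (x east, y north, z up), v₁ plunges 16°→S75°W and v₂ plunges 27°→N50°W.
n = v₁ × v₂ = (-0.271, 0.233, 0.702) (taken with n_z > 0).
True dip = arccos(n_z / |n|) = arccos(0.8910) = 27.0°.
Dip direction = atan2(-0.271, 0.233) = 311° (azimuth of n's horizontal projection).

true dip 27°, dip direction 310°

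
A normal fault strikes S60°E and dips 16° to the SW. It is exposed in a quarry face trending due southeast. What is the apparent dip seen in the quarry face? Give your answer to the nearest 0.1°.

4.2°

The section lies 15° from the strike.
tan α = tan 16° × sin 15° = 0.2867 × 0.2588 = 0.0742
α = arctan(0.0742) = 4.24°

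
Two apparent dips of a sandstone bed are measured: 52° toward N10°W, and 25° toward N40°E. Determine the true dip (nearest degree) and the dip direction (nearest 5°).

The two traces are lines in the plane: v₁ = (sin 350°·cos 52°, cos 350°·cos 52°, −sin 52°), v₂ = (sin 40°·cos 25°, cos 40°·cos 25°, −sin 25°).
n = v₁ × v₂ = (-0.291, 0.504, 0.427) (taken with n_z > 0).
True dip = arccos(n_z / |n|) = arccos(0.5919) = 53.7°.
Dip direction = azimuth of (n_x, n_y) = atan2(-0.291, 0.504) = 330°.

true dip 54°, dip direction 330°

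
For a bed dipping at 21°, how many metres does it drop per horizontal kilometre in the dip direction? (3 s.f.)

384 m

drop per km = 1000 × tan 21° = 1000 × 0.3839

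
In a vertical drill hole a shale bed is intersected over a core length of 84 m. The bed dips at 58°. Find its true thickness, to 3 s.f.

44.5 m

True thickness t = h · cos(dip) = 84 × cos 58°
t = 84 × 0.5299 = 44.513 m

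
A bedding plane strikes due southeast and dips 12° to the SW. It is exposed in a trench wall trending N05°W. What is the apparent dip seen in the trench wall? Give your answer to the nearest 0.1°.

7.8°

Angle between strike (due southeast) and section (N05°W): β = 40°.
tan α = tan 12° × sin 40° = 0.2126 × 0.6428 = 0.1366
apparent dip = arctan 0.1366 = 7.78°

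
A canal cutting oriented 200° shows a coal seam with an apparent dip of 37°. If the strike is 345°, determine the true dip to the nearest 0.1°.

52.7°

The section is 35° from the strike.
tan δ = tan α / sin β = tan 37° / sin 35° = 0.7536 / 0.5736 = 1.3138
true dip = arctan 1.3138 = 52.72°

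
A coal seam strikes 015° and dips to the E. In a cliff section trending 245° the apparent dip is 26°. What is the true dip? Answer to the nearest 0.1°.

The section is 50° from the strike.
tan(true dip) = tan 26° / sin 50° = 0.6367
δ = arctan(0.6367) = 32.48°

32.5°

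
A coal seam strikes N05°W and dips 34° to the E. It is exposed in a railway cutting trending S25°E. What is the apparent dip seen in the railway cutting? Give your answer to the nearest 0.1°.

13.0°

Angle between strike (N05°W) and section (S25°E): β = 20°.
tan(apparent dip) = tan 34° · sin 20° = 0.2307
α = arctan(0.2307) = 12.99°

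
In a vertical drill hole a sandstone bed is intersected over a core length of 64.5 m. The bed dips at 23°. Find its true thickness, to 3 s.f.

True thickness t = h · cos(dip) = 64.5 × cos 23°
t = 64.5 × 0.9205 = 59.373 m

59.4 m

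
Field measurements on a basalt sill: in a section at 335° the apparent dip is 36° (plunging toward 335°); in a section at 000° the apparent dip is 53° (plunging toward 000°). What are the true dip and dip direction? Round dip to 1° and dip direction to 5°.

Represent each trace as a vector plunging at its apparent dip toward its trend (east-north-up frame): v₁ = (-0.342, 0.733, -0.588), v₂ = (0.000, 0.602, -0.799).
Cross product v₁ × v₂ gives the pole to the plane: n ∝ (0.232, 0.273, 0.206).
tan δ = √(n_x²+n_y²)/n_z = 0.358/0.206, so δ = 60.1°.
Dip direction = azimuth of (n_x, n_y) = atan2(0.232, 0.273) = 40°.

true dip 60°, dip direction 040°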